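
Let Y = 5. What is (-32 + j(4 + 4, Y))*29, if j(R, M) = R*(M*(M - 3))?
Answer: 1392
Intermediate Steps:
j(R, M) = M*R*(-3 + M) (j(R, M) = R*(M*(-3 + M)) = M*R*(-3 + M))
(-32 + j(4 + 4, Y))*29 = (-32 + 5*(4 + 4)*(-3 + 5))*29 = (-32 + 5*8*2)*29 = (-32 + 80)*29 = 48*29 = 1392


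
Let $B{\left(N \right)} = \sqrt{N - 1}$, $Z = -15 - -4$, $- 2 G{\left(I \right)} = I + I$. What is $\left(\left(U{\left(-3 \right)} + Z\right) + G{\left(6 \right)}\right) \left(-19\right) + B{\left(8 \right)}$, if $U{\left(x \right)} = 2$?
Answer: $285 + \sqrt{7} \approx 287.65$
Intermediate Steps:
$G{\left(I \right)} = - I$ ($G{\left(I \right)} = - \frac{I + I}{2} = - \frac{2 I}{2} = - I$)
$Z = -11$ ($Z = -15 + 4 = -11$)
$B{\left(N \right)} = \sqrt{-1 + N}$
$\left(\left(U{\left(-3 \right)} + Z\right) + G{\left(6 \right)}\right) \left(-19\right) + B{\left(8 \right)} = \left(\left(2 - 11\right) - 6\right) \left(-19\right) + \sqrt{-1 + 8} = \left(-9 - 6\right) \left(-19\right) + \sqrt{7} = \left(-15\right) \left(-19\right) + \sqrt{7} = 285 + \sqrt{7}$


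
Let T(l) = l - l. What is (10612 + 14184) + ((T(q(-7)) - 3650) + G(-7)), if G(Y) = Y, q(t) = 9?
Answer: 21139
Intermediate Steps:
T(l) = 0
(10612 + 14184) + ((T(q(-7)) - 3650) + G(-7)) = (10612 + 14184) + ((0 - 3650) - 7) = 24796 + (-3650 - 7) = 24796 - 3657 = 21139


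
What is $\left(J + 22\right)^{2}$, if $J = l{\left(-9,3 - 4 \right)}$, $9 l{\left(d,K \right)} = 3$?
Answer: $\frac{4489}{9} \approx 498.78$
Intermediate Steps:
$l{\left(d,K \right)} = \frac{1}{3}$ ($l{\left(d,K \right)} = \frac{1}{9} \cdot 3 = \frac{1}{3}$)
$J = \frac{1}{3} \approx 0.33333$
$\left(J + 22\right)^{2} = \left(\frac{1}{3} + 22\right)^{2} = \left(\frac{67}{3}\right)^{2} = \frac{4489}{9}$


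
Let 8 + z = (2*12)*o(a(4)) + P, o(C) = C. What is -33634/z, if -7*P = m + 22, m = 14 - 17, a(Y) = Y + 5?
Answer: -235438/1437 ≈ -163.84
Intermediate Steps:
a(Y) = 5 + Y
m = -3
P = -19/7 (P = -(-3 + 22)/7 = -⅐*19 = -19/7 ≈ -2.7143)
z = 1437/7 (z = -8 + ((2*12)*(5 + 4) - 19/7) = -8 + (24*9 - 19/7) = -8 + (216 - 19/7) = -8 + 1493/7 = 1437/7 ≈ 205.29)
-33634/z = -33634/1437/7 = -33634*7/1437 = -235438/1437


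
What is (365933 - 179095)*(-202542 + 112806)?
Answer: -16766094768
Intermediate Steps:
(365933 - 179095)*(-202542 + 112806) = 186838*(-89736) = -16766094768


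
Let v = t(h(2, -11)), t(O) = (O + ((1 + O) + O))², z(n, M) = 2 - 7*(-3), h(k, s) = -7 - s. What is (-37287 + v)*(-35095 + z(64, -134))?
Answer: 1301802496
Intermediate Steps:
z(n, M) = 23 (z(n, M) = 2 + 21 = 23)
t(O) = (1 + 3*O)² (t(O) = (O + (1 + 2*O))² = (1 + 3*O)²)
v = 169 (v = (1 + 3*(-7 - 1*(-11)))² = (1 + 3*(-7 + 11))² = (1 + 3*4)² = (1 + 12)² = 13² = 169)
(-37287 + v)*(-35095 + z(64, -134)) = (-37287 + 169)*(-35095 + 23) = -37118*(-35072) = 1301802496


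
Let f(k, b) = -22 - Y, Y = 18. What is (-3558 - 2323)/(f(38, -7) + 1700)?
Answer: -5881/1660 ≈ -3.5428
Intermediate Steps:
f(k, b) = -40 (f(k, b) = -22 - 1*18 = -22 - 18 = -40)
(-3558 - 2323)/(f(38, -7) + 1700) = (-3558 - 2323)/(-40 + 1700) = -5881/1660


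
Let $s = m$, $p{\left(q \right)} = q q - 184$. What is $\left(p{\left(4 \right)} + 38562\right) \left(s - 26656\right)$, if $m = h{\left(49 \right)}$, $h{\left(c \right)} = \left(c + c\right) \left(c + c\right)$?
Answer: $-654694488$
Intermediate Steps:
$p{\left(q \right)} = -184 + q^{2}$ ($p{\left(q \right)} = q^{2} - 184 = -184 + q^{2}$)
$h{\left(c \right)} = 4 c^{2}$ ($h{\left(c \right)} = 2 c 2 c = 4 c^{2}$)
$m = 9604$ ($m = 4 \cdot 49^{2} = 4 \cdot 2401 = 9604$)
$s = 9604$
$\left(p{\left(4 \right)} + 38562\right) \left(s - 26656\right) = \left(\left(-184 + 4^{2}\right) + 38562\right) \left(9604 - 26656\right) = \left(\left(-184 + 16\right) + 38562\right) \left(-17052\right) = \left(-168 + 38562\right) \left(-17052\right) = 38394 \left(-17052\right) = -654694488$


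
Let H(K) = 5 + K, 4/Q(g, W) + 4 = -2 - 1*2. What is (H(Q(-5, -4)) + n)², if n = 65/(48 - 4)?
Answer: 69169/1936 ≈ 35.728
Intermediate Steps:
n = 65/44 ≈ 1.4773
Q(g, W) = -½ (Q(g, W) = 4/(-4 + (-2 - 1*2)) = 4/(-4 + (-2 - 2)) = 4/(-4 - 4) = 4/(-8) = 4*(-⅛) = -½)
(H(Q(-5, -4)) + n)² = ((5 - ½) + 65/44)² = (9/2 + 65/44)² = (263/44)² = 69169/1936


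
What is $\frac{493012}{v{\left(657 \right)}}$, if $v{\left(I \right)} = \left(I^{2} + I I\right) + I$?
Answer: $\frac{493012}{863955} \approx 0.57065$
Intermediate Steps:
$v{\left(I \right)} = I + 2 I^{2}$ ($v{\left(I \right)} = \left(I^{2} + I^{2}\right) + I = 2 I^{2} + I = I + 2 I^{2}$)
$\frac{493012}{v{\left(657 \right)}} = \frac{493012}{657 \left(1 + 2 \cdot 657\right)} = \frac{493012}{657 \left(1 + 1314\right)} = \frac{493012}{657 \cdot 1315} = \frac{493012}{863955}$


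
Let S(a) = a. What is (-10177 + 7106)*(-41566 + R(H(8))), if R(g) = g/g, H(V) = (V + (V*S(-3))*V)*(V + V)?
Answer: 127646115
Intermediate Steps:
H(V) = 2*V*(V - 3*V²) (H(V) = (V + (V*(-3))*V)*(V + V) = (V + (-3*V)*V)*(2*V) = (V - 3*V²)*(2*V) = 2*V*(V - 3*V²))
R(g) = 1
(-10177 + 7106)*(-41566 + R(H(8))) = (-10177 + 7106)*(-41566 + 1) = -3071*(-41565) = 127646115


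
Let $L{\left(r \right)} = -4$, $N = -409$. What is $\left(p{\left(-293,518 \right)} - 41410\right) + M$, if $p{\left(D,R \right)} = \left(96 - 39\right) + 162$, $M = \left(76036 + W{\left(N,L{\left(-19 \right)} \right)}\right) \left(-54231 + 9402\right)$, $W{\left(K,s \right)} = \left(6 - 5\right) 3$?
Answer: $-3408793522$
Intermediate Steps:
$W{\left(K,s \right)} = 3$ ($W{\left(K,s \right)} = 1 \cdot 3 = 3$)
$M = -3408752331$ ($M = \left(76036 + 3\right) \left(-54231 + 9402\right) = 76039 \left(-44829\right) = -3408752331$)
$p{\left(D,R \right)} = 219$ ($p{\left(D,R \right)} = 57 + 162 = 219$)
$\left(p{\left(-293,518 \right)} - 41410\right) + M = \left(219 - 41410\right) - 3408752331 = -41191 - 3408752331 = -3408793522$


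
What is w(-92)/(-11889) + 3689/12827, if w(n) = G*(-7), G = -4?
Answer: 43499365/152500203 ≈ 0.28524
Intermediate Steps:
w(n) = 28 (w(n) = -4*(-7) = 28)
w(-92)/(-11889) + 3689/12827 = 28/(-11889) + 3689/12827 = 28*(-1/11889) + 3689*(1/12827) = -28/11889 + 3689/12827 = 43499365/152500203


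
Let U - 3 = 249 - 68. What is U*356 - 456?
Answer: 65048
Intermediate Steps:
U = 184 (U = 3 + (249 - 68) = 3 + 181 = 184)
U*356 - 456 = 184*356 - 456 = 65504 - 456 = 65048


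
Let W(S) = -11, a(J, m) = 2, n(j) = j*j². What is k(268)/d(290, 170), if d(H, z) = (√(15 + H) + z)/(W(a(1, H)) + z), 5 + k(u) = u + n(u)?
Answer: 104060607570/5719 - 612121221*√305/5719 ≈ 1.6326e+7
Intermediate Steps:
n(j) = j³
k(u) = -5 + u + u³ (k(u) = -5 + (u + u³) = -5 + u + u³)
d(H, z) = (z + √(15 + H))/(-11 + z) (d(H, z) = (√(15 + H) + z)/(-11 + z) = (z + √(15 + H))/(-11 + z))
k(268)/d(290, 170) = (-5 + 268 + 268³)/(((170 + √(15 + 290))/(-11 + 170))) = (-5 + 268 + 19248832)/(((170 + √305)/159)) = 19249095/(((170 + √305)/159)) = 19249095/(170/159 + √305/159)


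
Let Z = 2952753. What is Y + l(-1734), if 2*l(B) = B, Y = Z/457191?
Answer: -131143948/152397 ≈ -860.54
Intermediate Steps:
Y = 984251/152397 (Y = 2952753/457191 = 2952753*(1/457191) = 984251/152397 ≈ 6.4585)
l(B) = B/2
Y + l(-1734) = 984251/152397 + (½)*(-1734) = 984251/152397 - 867 = -131143948/152397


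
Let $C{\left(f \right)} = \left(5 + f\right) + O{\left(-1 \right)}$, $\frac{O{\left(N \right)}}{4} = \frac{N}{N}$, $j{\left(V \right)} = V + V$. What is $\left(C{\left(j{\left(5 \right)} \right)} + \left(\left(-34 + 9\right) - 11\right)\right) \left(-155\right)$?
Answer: $2635$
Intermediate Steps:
$j{\left(V \right)} = 2 V$
$O{\left(N \right)} = 4$ ($O{\left(N \right)} = 4 \frac{N}{N} = 4 \cdot 1 = 4$)
$C{\left(f \right)} = 9 + f$ ($C{\left(f \right)} = \left(5 + f\right) + 4 = 9 + f$)
$\left(C{\left(j{\left(5 \right)} \right)} + \left(\left(-34 + 9\right) - 11\right)\right) \left(-155\right) = \left(\left(9 + 2 \cdot 5\right) + \left(\left(-34 + 9\right) - 11\right)\right) \left(-155\right) = \left(\left(9 + 10\right) - 36\right) \left(-155\right) = \left(19 - 36\right) \left(-155\right) = \left(-17\right) \left(-155\right) = 2635$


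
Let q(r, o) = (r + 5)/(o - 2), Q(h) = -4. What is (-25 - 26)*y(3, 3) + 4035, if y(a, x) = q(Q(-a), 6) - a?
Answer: 16701/4 ≈ 4175.3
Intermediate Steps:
q(r, o) = (5 + r)/(-2 + o)
y(a, x) = 1/4 - a (y(a, x) = (5 - 4)/(-2 + 6) - a = 1/4 - a)
(-25 - 26)*y(3, 3) + 4035 = (-25 - 26)*(1/4 - 1*3) + 4035 = -51*(1/4 - 3) + 4035 = -51*(-11/4) + 4035 = 561/4 + 4035 = 16701/4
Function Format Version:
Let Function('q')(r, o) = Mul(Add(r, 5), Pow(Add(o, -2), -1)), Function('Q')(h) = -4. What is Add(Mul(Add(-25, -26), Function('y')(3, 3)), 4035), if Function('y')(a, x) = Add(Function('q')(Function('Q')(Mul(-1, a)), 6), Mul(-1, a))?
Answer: Rational(16701, 4) ≈ 4175.3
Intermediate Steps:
Function('q')(r, o) = Mul(Pow(Add(-2, o), -1), Add(5, r)) (Function('q')(r, o) = Mul(Add(5, r), Pow(Add(-2, o), -1)) = Mul(Pow(Add(-2, o), -1), Add(5, r)))
Function('y')(a, x) = Add(Rational(1, 4), Mul(-1, a)) (Function('y')(a, x) = Add(Mul(Pow(Add(-2, 6), -1), Add(5, -4)), Mul(-1, a)) = Add(Mul(Pow(4, -1), 1), Mul(-1, a)) = Add(Mul(Rational(1, 4), 1), Mul(-1, a)) = Add(Rational(1, 4), Mul(-1, a)))
Add(Mul(Add(-25, -26), Function('y')(3, 3)), 4035) = Add(Mul(Add(-25, -26), Add(Rational(1, 4), Mul(-1, 3))), 4035) = Add(Mul(-51, Add(Rational(1, 4), -3)), 4035) = Add(Mul(-51, Rational(-11, 4)), 4035) = Add(Rational(561, 4), 4035) = Rational(16701, 4)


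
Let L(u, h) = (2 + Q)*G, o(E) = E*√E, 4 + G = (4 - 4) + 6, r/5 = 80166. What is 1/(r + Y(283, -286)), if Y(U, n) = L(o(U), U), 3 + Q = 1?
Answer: 1/400830 ≈ 2.4948e-6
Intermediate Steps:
r = 400830 (r = 5*80166 = 400830)
G = 2 (G = -4 + ((4 - 4) + 6) = -4 + (0 + 6) = -4 + 6 = 2)
Q = -2 (Q = -3 + 1 = -2)
o(E) = E^(3/2)
L(u, h) = 0 (L(u, h) = (2 - 2)*2 = 0*2 = 0)
Y(U, n) = 0
1/(r + Y(283, -286)) = 1/(400830 + 0) = 1/400830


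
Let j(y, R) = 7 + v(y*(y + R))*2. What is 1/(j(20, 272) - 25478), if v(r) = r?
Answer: -1/13791 ≈ -7.2511e-5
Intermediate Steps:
j(y, R) = 7 + 2*y*(R + y) (j(y, R) = 7 + (y*(y + R))*2 = 7 + (y*(R + y))*2 = 7 + 2*y*(R + y))
1/(j(20, 272) - 25478) = 1/((7 + 2*20*(272 + 20)) - 25478) = 1/((7 + 2*20*292) - 25478) = 1/((7 + 11680) - 25478) = 1/(11687 - 25478) = 1/(-13791) = -1/13791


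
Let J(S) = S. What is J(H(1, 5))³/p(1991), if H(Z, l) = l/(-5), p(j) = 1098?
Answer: -1/1098 ≈ -0.00091075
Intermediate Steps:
H(Z, l) = -l/5 (H(Z, l) = l*(-⅕) = -l/5)
J(H(1, 5))³/p(1991) = (-⅕*5)³/1098 = (-1)³*(1/1098) = -1*1/1098 = -1/1098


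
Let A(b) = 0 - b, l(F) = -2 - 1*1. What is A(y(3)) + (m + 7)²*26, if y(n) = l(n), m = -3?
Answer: 419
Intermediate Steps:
l(F) = -3 (l(F) = -2 - 1 = -3)
y(n) = -3
A(b) = -b
A(y(3)) + (m + 7)²*26 = -1*(-3) + (-3 + 7)²*26 = 3 + 4²*26 = 3 + 16*26 = 3 + 416 = 419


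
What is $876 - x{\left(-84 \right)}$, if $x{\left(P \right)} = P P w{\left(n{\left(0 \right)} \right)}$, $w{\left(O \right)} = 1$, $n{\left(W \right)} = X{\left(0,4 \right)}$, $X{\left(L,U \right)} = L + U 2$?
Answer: $-6180$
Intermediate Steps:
$X{\left(L,U \right)} = L + 2 U$
$n{\left(W \right)} = 8$ ($n{\left(W \right)} = 0 + 2 \cdot 4 = 0 + 8 = 8$)
$x{\left(P \right)} = P^{2}$ ($x{\left(P \right)} = P P 1 = P^{2} \cdot 1 = P^{2}$)
$876 - x{\left(-84 \right)} = 876 - \left(-84\right)^{2} = 876 - 7056 = -6180$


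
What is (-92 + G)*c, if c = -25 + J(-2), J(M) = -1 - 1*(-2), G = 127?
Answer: -840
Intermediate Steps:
J(M) = 1 (J(M) = -1 + 2 = 1)
c = -24 (c = -25 + 1 = -24)
(-92 + G)*c = (-92 + 127)*(-24) = 35*(-24) = -840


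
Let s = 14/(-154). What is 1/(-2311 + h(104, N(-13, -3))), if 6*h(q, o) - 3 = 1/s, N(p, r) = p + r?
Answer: -3/6937 ≈ -0.00043246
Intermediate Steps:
s = -1/11 (s = 14*(-1/154) = -1/11 ≈ -0.090909)
h(q, o) = -4/3 (h(q, o) = ½ + 1/(6*(-1/11)) = ½ + (⅙)*(-11) = ½ - 11/6 = -4/3)
1/(-2311 + h(104, N(-13, -3))) = 1/(-2311 - 4/3) = 1/(-6937/3) = -3/6937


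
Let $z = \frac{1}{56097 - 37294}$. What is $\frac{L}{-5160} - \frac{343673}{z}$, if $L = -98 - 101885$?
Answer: $- \frac{33344350340057}{5160} \approx -6.4621 \cdot 10^{9}$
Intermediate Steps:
$z = \frac{1}{18803} \approx 5.3183 \cdot 10^{-5}$
$L = -101983$ ($L = -98 - 101885 = -101983$)
$\frac{L}{-5160} - \frac{343673}{z} = - \frac{101983}{-5160} - 343673 \frac{1}{\frac{1}{18803}} = \left(-101983\right) \left(- \frac{1}{5160}\right) - 6462083419 = \frac{101983}{5160} - 6462083419 = - \frac{33344350340057}{5160}$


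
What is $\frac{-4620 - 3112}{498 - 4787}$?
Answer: $\frac{7732}{4289} \approx 1.8028$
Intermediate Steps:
$\frac{-4620 - 3112}{498 - 4787} = - \frac{7732}{-4289} = \left(-7732\right) \left(- \frac{1}{4289}\right) = \frac{7732}{4289}$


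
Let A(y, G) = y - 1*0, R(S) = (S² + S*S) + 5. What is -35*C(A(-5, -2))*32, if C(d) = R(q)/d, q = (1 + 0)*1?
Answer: 1568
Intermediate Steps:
q = 1 (q = 1*1 = 1)
R(S) = 5 + 2*S² (R(S) = (S² + S²) + 5 = 2*S² + 5 = 5 + 2*S²)
A(y, G) = y (A(y, G) = y + 0 = y)
C(d) = 7/d (C(d) = (5 + 2*1²)/d = (5 + 2*1)/d = (5 + 2)/d = 7/d)
-35*C(A(-5, -2))*32 = -245/(-5)*32 = -245*(-1)/5*32 = -35*(-7/5)*32 = 49*32 = 1568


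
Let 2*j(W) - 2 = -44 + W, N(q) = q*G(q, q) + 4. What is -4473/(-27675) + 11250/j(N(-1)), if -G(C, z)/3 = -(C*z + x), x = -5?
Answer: -34587289/39975 ≈ -865.22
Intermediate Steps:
G(C, z) = -15 + 3*C*z (G(C, z) = -(-3)*(C*z - 5) = -(-3)*(-5 + C*z) = -3*(5 - C*z) = -15 + 3*C*z)
N(q) = 4 + q*(-15 + 3*q**2) (N(q) = q*(-15 + 3*q*q) + 4 = q*(-15 + 3*q**2) + 4 = 4 + q*(-15 + 3*q**2))
j(W) = -21 + W/2 (j(W) = 1 + (-44 + W)/2 = 1 + (-22 + W/2) = -21 + W/2)
-4473/(-27675) + 11250/j(N(-1)) = -4473/(-27675) + 11250/(-21 + (4 + 3*(-1)*(-5 + (-1)**2))/2) = -4473*(-1/27675) + 11250/(-21 + (4 + 3*(-1)*(-5 + 1))/2) = 497/3075 + 11250/(-21 + (4 + 3*(-1)*(-4))/2) = 497/3075 + 11250/(-21 + (4 + 12)/2) = 497/3075 + 11250/(-21 + (1/2)*16) = 497/3075 + 11250/(-21 + 8) = 497/3075 + 11250/(-13) = 497/3075 + 11250*(-1/13) = 497/3075 - 11250/13 = -34587289/39975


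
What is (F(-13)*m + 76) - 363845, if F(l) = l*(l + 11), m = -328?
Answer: -372297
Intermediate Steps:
F(l) = l*(11 + l)
(F(-13)*m + 76) - 363845 = (-13*(11 - 13)*(-328) + 76) - 363845 = (-13*(-2)*(-328) + 76) - 363845 = (26*(-328) + 76) - 363845 = (-8528 + 76) - 363845 = -8452 - 363845 = -372297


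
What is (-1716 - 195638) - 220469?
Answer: -417823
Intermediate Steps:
(-1716 - 195638) - 220469 = -197354 - 220469 = -417823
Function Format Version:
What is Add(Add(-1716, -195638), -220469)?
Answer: -417823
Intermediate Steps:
Add(Add(-1716, -195638), -220469) = Add(-197354, -220469) = -417823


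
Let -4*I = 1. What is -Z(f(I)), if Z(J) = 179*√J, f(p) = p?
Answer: -179*I/2 ≈ -89.5*I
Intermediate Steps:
I = -¼ (I = -¼*1 = -¼ ≈ -0.25000)
-Z(f(I)) = -179*√(-¼) = -179*I/2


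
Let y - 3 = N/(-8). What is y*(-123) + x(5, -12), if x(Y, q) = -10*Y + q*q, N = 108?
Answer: 2771/2 ≈ 1385.5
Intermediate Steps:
y = -21/2 (y = 3 + 108/(-8) = 3 + 108*(-⅛) = 3 - 27/2 = -21/2 ≈ -10.500)
x(Y, q) = q² - 10*Y (x(Y, q) = -10*Y + q² = q² - 10*Y)
y*(-123) + x(5, -12) = -21/2*(-123) + ((-12)² - 10*5) = 2583/2 + (144 - 50) = 2583/2 + 94 = 2771/2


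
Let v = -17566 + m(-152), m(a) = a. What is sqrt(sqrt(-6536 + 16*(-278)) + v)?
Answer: sqrt(-17718 + 2*I*sqrt(2746)) ≈ 0.3937 + 133.11*I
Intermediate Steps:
v = -17718 (v = -17566 - 152 = -17718)
sqrt(sqrt(-6536 + 16*(-278)) + v) = sqrt(sqrt(-6536 + 16*(-278)) - 17718) = sqrt(sqrt(-6536 - 4448) - 17718) = sqrt(sqrt(-10984) - 17718) = sqrt(2*I*sqrt(2746) - 17718) = sqrt(-17718 + 2*I*sqrt(2746))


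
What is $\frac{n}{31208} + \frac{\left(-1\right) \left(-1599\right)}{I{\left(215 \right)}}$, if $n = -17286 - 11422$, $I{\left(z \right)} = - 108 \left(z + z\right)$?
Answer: $- \frac{57629213}{60387480} \approx -0.95432$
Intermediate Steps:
$I{\left(z \right)} = - 216 z$ ($I{\left(z \right)} = - 108 \cdot 2 z = - 216 z$)
$n = -28708$
$\frac{n}{31208} + \frac{\left(-1\right) \left(-1599\right)}{I{\left(215 \right)}} = - \frac{28708}{31208} + \frac{\left(-1\right) \left(-1599\right)}{\left(-216\right) 215} = \left(-28708\right) \frac{1}{31208} + \frac{1599}{-46440} = - \frac{7177}{7802} + 1599 \left(- \frac{1}{46440}\right) = - \frac{7177}{7802} - \frac{533}{15480} = - \frac{57629213}{60387480}$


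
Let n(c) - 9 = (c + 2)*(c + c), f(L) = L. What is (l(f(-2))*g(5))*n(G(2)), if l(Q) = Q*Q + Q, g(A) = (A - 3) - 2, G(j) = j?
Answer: 0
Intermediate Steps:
g(A) = -5 + A (g(A) = (-3 + A) - 2 = -5 + A)
l(Q) = Q + Q² (l(Q) = Q² + Q = Q + Q²)
n(c) = 9 + 2*c*(2 + c) (n(c) = 9 + (c + 2)*(c + c) = 9 + (2 + c)*(2*c) = 9 + 2*c*(2 + c))
(l(f(-2))*g(5))*n(G(2)) = ((-2*(1 - 2))*(-5 + 5))*(9 + 2*2² + 4*2) = (-2*(-1)*0)*(9 + 2*4 + 8) = (2*0)*(9 + 8 + 8) = 0*25 = 0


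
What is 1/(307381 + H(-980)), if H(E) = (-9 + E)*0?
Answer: 1/307381 ≈ 3.2533e-6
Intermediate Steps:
H(E) = 0
1/(307381 + H(-980)) = 1/(307381 + 0) = 1/307381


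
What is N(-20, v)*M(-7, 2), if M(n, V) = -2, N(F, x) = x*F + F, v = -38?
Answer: -1480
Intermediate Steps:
N(F, x) = F + F*x (N(F, x) = F*x + F = F + F*x)
N(-20, v)*M(-7, 2) = -20*(1 - 38)*(-2) = -20*(-37)*(-2) = 740*(-2) = -1480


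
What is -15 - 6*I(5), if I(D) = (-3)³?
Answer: 147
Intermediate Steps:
I(D) = -27
-15 - 6*I(5) = -15 - 6*(-27) = -15 + 162 = 147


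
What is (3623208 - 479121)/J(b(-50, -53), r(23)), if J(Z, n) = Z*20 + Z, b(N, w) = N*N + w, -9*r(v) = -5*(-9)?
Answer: 1048029/17129 ≈ 61.184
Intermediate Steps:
r(v) = -5 (r(v) = -(-5)*(-9)/9 = -⅑*45 = -5)
b(N, w) = w + N² (b(N, w) = N² + w = w + N²)
J(Z, n) = 21*Z (J(Z, n) = 20*Z + Z = 21*Z)
(3623208 - 479121)/J(b(-50, -53), r(23)) = (3623208 - 479121)/((21*(-53 + (-50)²))) = 3144087/((21*(-53 + 2500))) = 3144087/((21*2447)) = 3144087/51387 = 3144087*(1/51387) = 1048029/17129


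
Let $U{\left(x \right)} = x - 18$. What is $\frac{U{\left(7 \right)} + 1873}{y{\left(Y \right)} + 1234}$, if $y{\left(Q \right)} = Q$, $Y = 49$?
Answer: $\frac{1862}{1283} \approx 1.4513$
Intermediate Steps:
$U{\left(x \right)} = -18 + x$ ($U{\left(x \right)} = x - 18 = -18 + x$)
$\frac{U{\left(7 \right)} + 1873}{y{\left(Y \right)} + 1234} = \frac{\left(-18 + 7\right) + 1873}{49 + 1234} = \frac{-11 + 1873}{1283} = 1862 \cdot \frac{1}{1283} = \frac{1862}{1283}$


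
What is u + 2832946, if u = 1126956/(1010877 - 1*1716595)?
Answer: 999629929136/352859 ≈ 2.8329e+6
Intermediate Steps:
u = -563478/352859 (u = 1126956/(1010877 - 1716595) = 1126956/(-705718) = 1126956*(-1/705718) = -563478/352859 ≈ -1.5969)
u + 2832946 = -563478/352859 + 2832946 = 999629929136/352859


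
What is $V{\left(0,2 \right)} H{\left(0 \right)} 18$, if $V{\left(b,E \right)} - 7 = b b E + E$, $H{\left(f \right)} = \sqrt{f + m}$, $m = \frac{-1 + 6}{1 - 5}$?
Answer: $81 i \sqrt{5} \approx 181.12 i$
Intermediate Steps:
$m = - \frac{5}{4}$ ($m = \frac{5}{-4} = 5 \left(- \frac{1}{4}\right) = - \frac{5}{4} \approx -1.25$)
$H{\left(f \right)} = \sqrt{- \frac{5}{4} + f}$ ($H{\left(f \right)} = \sqrt{f - \frac{5}{4}} = \sqrt{- \frac{5}{4} + f}$)
$V{\left(b,E \right)} = 7 + E + E b^{2}$ ($V{\left(b,E \right)} = 7 + \left(b b E + E\right) = 7 + \left(b^{2} E + E\right) = 7 + \left(E b^{2} + E\right) = 7 + \left(E + E b^{2}\right) = 7 + E + E b^{2}$)
$V{\left(0,2 \right)} H{\left(0 \right)} 18 = \left(7 + 2 + 2 \cdot 0^{2}\right) \frac{\sqrt{-5 + 4 \cdot 0}}{2} \cdot 18 = \left(7 + 2 + 2 \cdot 0\right) \frac{\sqrt{-5 + 0}}{2} \cdot 18 = \left(7 + 2 + 0\right) \frac{\sqrt{-5}}{2} \cdot 18 = 9 \frac{i \sqrt{5}}{2} \cdot 18 = \frac{9 i \sqrt{5}}{2} \cdot 18 = 81 i \sqrt{5}$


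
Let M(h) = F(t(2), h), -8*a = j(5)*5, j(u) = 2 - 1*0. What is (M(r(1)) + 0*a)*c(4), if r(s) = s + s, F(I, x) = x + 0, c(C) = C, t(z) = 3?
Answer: 8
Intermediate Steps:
j(u) = 2 (j(u) = 2 + 0 = 2)
F(I, x) = x
r(s) = 2*s
a = -5/4 ≈ -1.2500
M(h) = h
(M(r(1)) + 0*a)*c(4) = (2*1 + 0*(-5/4))*4 = (2 + 0)*4 = 2*4 = 8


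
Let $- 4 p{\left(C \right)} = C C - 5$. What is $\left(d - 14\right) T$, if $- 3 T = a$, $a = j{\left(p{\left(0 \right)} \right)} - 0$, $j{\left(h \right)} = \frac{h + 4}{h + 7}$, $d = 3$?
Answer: $\frac{7}{3} \approx 2.3333$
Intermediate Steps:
$p{\left(C \right)} = \frac{5}{4} - \frac{C^{2}}{4}$ ($p{\left(C \right)} = - \frac{C C - 5}{4} = - \frac{C^{2} - 5}{4} = - \frac{-5 + C^{2}}{4} = \frac{5}{4} - \frac{C^{2}}{4}$)
$j{\left(h \right)} = \frac{4 + h}{7 + h}$
$a = \frac{7}{11}$ ($a = \frac{4 + \left(\frac{5}{4} - \frac{0^{2}}{4}\right)}{7 + \left(\frac{5}{4} - \frac{0^{2}}{4}\right)} - 0 = \frac{4 + \left(\frac{5}{4} - 0\right)}{7 + \left(\frac{5}{4} - 0\right)} + 0 = \frac{4 + \left(\frac{5}{4} + 0\right)}{7 + \left(\frac{5}{4} + 0\right)} + 0 = \frac{4 + \frac{5}{4}}{7 + \frac{5}{4}} + 0 = \frac{1}{\frac{33}{4}} \cdot \frac{21}{4} + 0 = \frac{4}{33} \cdot \frac{21}{4} + 0 = \frac{7}{11} + 0 = \frac{7}{11} \approx 0.63636$)
$T = - \frac{7}{33}$ ($T = \left(- \frac{1}{3}\right) \frac{7}{11} = - \frac{7}{33} \approx -0.21212$)
$\left(d - 14\right) T = \left(3 - 14\right) \left(- \frac{7}{33}\right) = \left(-11\right) \left(- \frac{7}{33}\right) = \frac{7}{3}$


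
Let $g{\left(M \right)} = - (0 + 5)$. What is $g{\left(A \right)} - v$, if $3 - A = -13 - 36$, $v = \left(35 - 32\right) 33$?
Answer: $-104$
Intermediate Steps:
$v = 99$ ($v = 3 \cdot 33 = 99$)
$A = 52$ ($A = 3 - \left(-13 - 36\right) = 3 - -49 = 3 + 49 = 52$)
$g{\left(M \right)} = -5$ ($g{\left(M \right)} = \left(-1\right) 5 = -5$)
$g{\left(A \right)} - v = -5 - 99 = -104$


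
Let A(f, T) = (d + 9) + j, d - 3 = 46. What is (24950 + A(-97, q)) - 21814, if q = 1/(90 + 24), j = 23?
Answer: 3217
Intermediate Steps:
d = 49 (d = 3 + 46 = 49)
q = 1/114 ≈ 0.0087719
A(f, T) = 81 (A(f, T) = (49 + 9) + 23 = 58 + 23 = 81)
(24950 + A(-97, q)) - 21814 = (24950 + 81) - 21814 = 25031 - 21814 = 3217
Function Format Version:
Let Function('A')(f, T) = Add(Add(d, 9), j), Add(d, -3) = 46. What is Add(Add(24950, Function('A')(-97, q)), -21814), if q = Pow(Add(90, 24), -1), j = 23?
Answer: 3217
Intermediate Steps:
d = 49 (d = Add(3, 46) = 49)
q = Rational(1, 114) (q = Pow(114, -1) = Rational(1, 114) ≈ 0.0087719)
Function('A')(f, T) = 81 (Function('A')(f, T) = Add(Add(49, 9), 23) = Add(58, 23) = 81)
Add(Add(24950, Function('A')(-97, q)), -21814) = Add(Add(24950, 81), -21814) = Add(25031, -21814) = 3217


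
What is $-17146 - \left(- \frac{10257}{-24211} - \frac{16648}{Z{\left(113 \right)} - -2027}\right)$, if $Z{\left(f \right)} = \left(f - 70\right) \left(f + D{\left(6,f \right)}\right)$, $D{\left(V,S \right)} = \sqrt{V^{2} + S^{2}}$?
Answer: $- \frac{9852688409669705}{574782480261} - \frac{715864 \sqrt{12805}}{23740551} \approx -17145.0$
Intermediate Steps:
$D{\left(V,S \right)} = \sqrt{S^{2} + V^{2}}$
$Z{\left(f \right)} = \left(-70 + f\right) \left(f + \sqrt{36 + f^{2}}\right)$ ($Z{\left(f \right)} = \left(f - 70\right) \left(f + \sqrt{f^{2} + 6^{2}}\right) = \left(-70 + f\right) \left(f + \sqrt{f^{2} + 36}\right) = \left(-70 + f\right) \left(f + \sqrt{36 + f^{2}}\right)$)
$-17146 - \left(- \frac{10257}{-24211} - \frac{16648}{Z{\left(113 \right)} - -2027}\right) = -17146 - \left(- \frac{10257}{-24211} - \frac{16648}{\left(113^{2} - 7910 - 70 \sqrt{36 + 113^{2}} + 113 \sqrt{36 + 113^{2}}\right) - -2027}\right) = -17146 - \left(\left(-10257\right) \left(- \frac{1}{24211}\right) - \frac{16648}{\left(12769 - 7910 - 70 \sqrt{36 + 12769} + 113 \sqrt{36 + 12769}\right) + 2027}\right) = -17146 - \left(\frac{10257}{24211} - \frac{16648}{\left(12769 - 7910 - 70 \sqrt{12805} + 113 \sqrt{12805}\right) + 2027}\right) = -17146 - \left(\frac{10257}{24211} - \frac{16648}{\left(4859 + 43 \sqrt{12805}\right) + 2027}\right) = -17146 - \left(\frac{10257}{24211} - \frac{16648}{6886 + 43 \sqrt{12805}}\right) = - \frac{415132063}{24211} + \frac{16648}{6886 + 43 \sqrt{12805}}$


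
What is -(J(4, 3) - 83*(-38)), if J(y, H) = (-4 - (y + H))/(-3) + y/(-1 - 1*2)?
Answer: -9469/3 ≈ -3156.3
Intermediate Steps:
J(y, H) = 4/3 + H/3 (J(y, H) = (-4 - (H + y))*(-⅓) + y/(-1 - 2) = (-4 + (-H - y))*(-⅓) + y/(-3) = (-4 - H - y)*(-⅓) + y*(-⅓) = (4/3 + H/3 + y/3) - y/3 = 4/3 + H/3)
-(J(4, 3) - 83*(-38)) = -((4/3 + (⅓)*3) - 83*(-38)) = -((4/3 + 1) + 3154) = -(7/3 + 3154) = -1*9469/3 = -9469/3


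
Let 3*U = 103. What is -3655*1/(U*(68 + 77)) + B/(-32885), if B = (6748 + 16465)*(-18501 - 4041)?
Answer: 1562927744397/98227495 ≈ 15911.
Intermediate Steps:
U = 103/3 (U = (⅓)*103 = 103/3 ≈ 34.333)
B = -523267446 (B = 23213*(-22542) = -523267446)
-3655*1/(U*(68 + 77)) + B/(-32885) = -3655*3/(103*(68 + 77)) - 523267446/(-32885) = -3655/(145*(103/3)) - 523267446*(-1/32885) = -3655/14935/3 + 523267446/32885 = -3655*3/14935 + 523267446/32885 = -2193/2987 + 523267446/32885 = 1562927744397/98227495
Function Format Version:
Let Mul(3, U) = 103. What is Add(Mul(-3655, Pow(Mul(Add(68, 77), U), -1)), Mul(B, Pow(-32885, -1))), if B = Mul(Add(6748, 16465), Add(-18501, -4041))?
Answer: Rational(1562927744397, 98227495) ≈ 15911.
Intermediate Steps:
U = Rational(103, 3) (U = Mul(Rational(1, 3), 103) = Rational(103, 3) ≈ 34.333)
B = -523267446 (B = Mul(23213, -22542) = -523267446)
Add(Mul(-3655, Pow(Mul(Add(68, 77), U), -1)), Mul(B, Pow(-32885, -1))) = Add(Mul(-3655, Pow(Mul(Add(68, 77), Rational(103, 3)), -1)), Mul(-523267446, Pow(-32885, -1))) = Add(Mul(-3655, Pow(Mul(145, Rational(103, 3)), -1)), Mul(-523267446, Rational(-1, 32885))) = Add(Mul(-3655, Pow(Rational(14935, 3), -1)), Rational(523267446, 32885)) = Add(Mul(-3655, Rational(3, 14935)), Rational(523267446, 32885)) = Add(Rational(-2193, 2987), Rational(523267446, 32885)) = Rational(1562927744397, 98227495)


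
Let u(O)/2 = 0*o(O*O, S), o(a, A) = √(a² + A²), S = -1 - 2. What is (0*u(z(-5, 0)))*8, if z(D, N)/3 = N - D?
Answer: 0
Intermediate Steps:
S = -3
z(D, N) = -3*D + 3*N (z(D, N) = 3*(N - D) = -3*D + 3*N)
o(a, A) = √(A² + a²)
u(O) = 0 (u(O) = 2*(0*√((-3)² + (O*O)²)) = 2*(0*√(9 + (O²)²)) = 2*(0*√(9 + O⁴)) = 2*0 = 0)
(0*u(z(-5, 0)))*8 = (0*0)*8 = 0*8 = 0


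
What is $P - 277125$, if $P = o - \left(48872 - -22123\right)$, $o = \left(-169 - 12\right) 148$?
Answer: $-374908$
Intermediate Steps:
$o = -26788$ ($o = \left(-181\right) 148 = -26788$)
$P = -97783$ ($P = -26788 - \left(48872 - -22123\right) = -26788 - \left(48872 + \left(-27324 + 49447\right)\right) = -26788 - \left(48872 + 22123\right) = -26788 - 70995 = -97783$)
$P - 277125 = -97783 - 277125 = -374908$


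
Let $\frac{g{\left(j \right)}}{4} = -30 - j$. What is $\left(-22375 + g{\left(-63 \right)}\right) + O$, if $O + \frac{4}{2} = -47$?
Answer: $-22292$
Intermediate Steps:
$g{\left(j \right)} = -120 - 4 j$ ($g{\left(j \right)} = 4 \left(-30 - j\right) = -120 - 4 j$)
$O = -49$ ($O = -2 - 47 = -49$)
$\left(-22375 + g{\left(-63 \right)}\right) + O = \left(-22375 - -132\right) - 49 = \left(-22375 + \left(-120 + 252\right)\right) - 49 = \left(-22375 + 132\right) - 49 = -22243 - 49 = -22292$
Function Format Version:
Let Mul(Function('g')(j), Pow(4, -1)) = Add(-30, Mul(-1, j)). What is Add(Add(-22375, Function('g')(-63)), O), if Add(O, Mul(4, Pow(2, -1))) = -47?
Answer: -22292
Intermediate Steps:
Function('g')(j) = Add(-120, Mul(-4, j)) (Function('g')(j) = Mul(4, Add(-30, Mul(-1, j))) = Add(-120, Mul(-4, j)))
O = -49 (O = Add(-2, -47) = -49)
Add(Add(-22375, Function('g')(-63)), O) = Add(Add(-22375, Add(-120, Mul(-4, -63))), -49) = Add(Add(-22375, Add(-120, 252)), -49) = Add(Add(-22375, 132), -49) = Add(-22243, -49) = -22292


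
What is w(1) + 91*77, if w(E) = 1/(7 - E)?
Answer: 42043/6 ≈ 7007.2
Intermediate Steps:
w(1) + 91*77 = -1/(-7 + 1) + 91*77 = -1/(-6) + 7007 = -1*(-⅙) + 7007 = ⅙ + 7007 = 42043/6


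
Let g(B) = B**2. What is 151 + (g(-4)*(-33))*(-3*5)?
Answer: 8071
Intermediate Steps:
151 + (g(-4)*(-33))*(-3*5) = 151 + ((-4)**2*(-33))*(-3*5) = 151 + (16*(-33))*(-15) = 151 - 528*(-15) = 151 + 7920 = 8071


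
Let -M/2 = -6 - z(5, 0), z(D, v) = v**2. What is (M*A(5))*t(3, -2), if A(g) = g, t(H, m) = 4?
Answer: 240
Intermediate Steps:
M = 12 (M = -2*(-6 - 1*0**2) = -2*(-6 - 1*0) = -2*(-6 + 0) = -2*(-6) = 12)
(M*A(5))*t(3, -2) = (12*5)*4 = 60*4 = 240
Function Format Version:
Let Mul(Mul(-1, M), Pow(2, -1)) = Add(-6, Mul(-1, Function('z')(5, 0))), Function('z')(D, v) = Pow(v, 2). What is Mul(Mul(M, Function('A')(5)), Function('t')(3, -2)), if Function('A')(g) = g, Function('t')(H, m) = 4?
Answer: 240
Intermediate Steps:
M = 12 (M = Mul(-2, Add(-6, Mul(-1, Pow(0, 2)))) = Mul(-2, Add(-6, Mul(-1, 0))) = Mul(-2, Add(-6, 0)) = Mul(-2, -6) = 12)
Mul(Mul(M, Function('A')(5)), Function('t')(3, -2)) = Mul(Mul(12, 5), 4) = Mul(60, 4) = 240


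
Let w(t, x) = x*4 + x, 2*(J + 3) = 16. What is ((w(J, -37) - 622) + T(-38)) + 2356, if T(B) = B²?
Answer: 2993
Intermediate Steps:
J = 5 (J = -3 + (½)*16 = -3 + 8 = 5)
w(t, x) = 5*x (w(t, x) = 4*x + x = 5*x)
((w(J, -37) - 622) + T(-38)) + 2356 = ((5*(-37) - 622) + (-38)²) + 2356 = ((-185 - 622) + 1444) + 2356 = (-807 + 1444) + 2356 = 637 + 2356 = 2993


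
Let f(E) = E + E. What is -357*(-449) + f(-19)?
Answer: 160255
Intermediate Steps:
f(E) = 2*E
-357*(-449) + f(-19) = -357*(-449) + 2*(-19) = 160293 - 38 = 160255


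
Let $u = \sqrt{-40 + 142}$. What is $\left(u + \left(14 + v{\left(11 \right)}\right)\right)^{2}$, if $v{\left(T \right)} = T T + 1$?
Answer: $\left(136 + \sqrt{102}\right)^{2} \approx 21345.0$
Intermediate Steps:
$v{\left(T \right)} = 1 + T^{2}$ ($v{\left(T \right)} = T^{2} + 1 = 1 + T^{2}$)
$u = \sqrt{102} \approx 10.1$
$\left(u + \left(14 + v{\left(11 \right)}\right)\right)^{2} = \left(\sqrt{102} + \left(14 + \left(1 + 11^{2}\right)\right)\right)^{2} = \left(\sqrt{102} + \left(14 + \left(1 + 121\right)\right)\right)^{2} = \left(\sqrt{102} + \left(14 + 122\right)\right)^{2} = \left(\sqrt{102} + 136\right)^{2} = \left(136 + \sqrt{102}\right)^{2}$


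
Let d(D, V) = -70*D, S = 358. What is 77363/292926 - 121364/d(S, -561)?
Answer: 9372346961/1835181390 ≈ 5.1070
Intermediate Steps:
77363/292926 - 121364/d(S, -561) = 77363/292926 - 121364/((-70*358)) = 77363*(1/292926) - 121364/(-25060) = 77363/292926 - 121364*(-1/25060) = 77363/292926 + 30341/6265 = 9372346961/1835181390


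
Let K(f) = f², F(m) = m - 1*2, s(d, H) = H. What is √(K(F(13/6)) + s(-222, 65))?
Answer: √2341/6 ≈ 8.0640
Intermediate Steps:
F(m) = -2 + m (F(m) = m - 2 = -2 + m)
√(K(F(13/6)) + s(-222, 65)) = √((-2 + 13/6)² + 65) = √((⅙)² + 65) = √(1/36 + 65) = √(2341/36) = √2341/6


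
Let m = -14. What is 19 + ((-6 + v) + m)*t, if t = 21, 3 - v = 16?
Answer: -674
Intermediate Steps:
v = -13 (v = 3 - 1*16 = 3 - 16 = -13)
19 + ((-6 + v) + m)*t = 19 + ((-6 - 13) - 14)*21 = 19 + (-19 - 14)*21 = 19 - 33*21 = 19 - 693 = -674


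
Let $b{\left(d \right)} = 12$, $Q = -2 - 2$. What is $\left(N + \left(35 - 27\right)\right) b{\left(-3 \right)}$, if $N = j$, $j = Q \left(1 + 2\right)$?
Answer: $-48$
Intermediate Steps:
$Q = -4$ ($Q = -2 - 2 = -4$)
$j = -12$ ($j = - 4 \left(1 + 2\right) = \left(-4\right) 3 = -12$)
$N = -12$
$\left(N + \left(35 - 27\right)\right) b{\left(-3 \right)} = \left(-12 + \left(35 - 27\right)\right) 12 = \left(-12 + 8\right) 12 = \left(-4\right) 12 = -48$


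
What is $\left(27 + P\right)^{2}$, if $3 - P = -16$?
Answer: $2116$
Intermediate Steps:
$P = 19$ ($P = 3 - -16 = 3 + 16 = 19$)
$\left(27 + P\right)^{2} = \left(27 + 19\right)^{2} = 46^{2} = 2116$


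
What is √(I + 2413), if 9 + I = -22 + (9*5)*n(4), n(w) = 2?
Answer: 2*√618 ≈ 49.719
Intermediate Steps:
I = 59 (I = -9 + (-22 + (9*5)*2) = -9 + (-22 + 45*2) = -9 + (-22 + 90) = -9 + 68 = 59)
√(I + 2413) = √(59 + 2413) = √2472 = 2*√618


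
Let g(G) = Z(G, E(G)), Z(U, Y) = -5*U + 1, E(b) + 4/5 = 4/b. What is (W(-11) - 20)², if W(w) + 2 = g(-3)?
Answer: 36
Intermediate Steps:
E(b) = -⅘ + 4/b
Z(U, Y) = 1 - 5*U
g(G) = 1 - 5*G
W(w) = 14 (W(w) = -2 + (1 - 5*(-3)) = -2 + (1 + 15) = -2 + 16 = 14)
(W(-11) - 20)² = (14 - 20)² = (-6)² = 36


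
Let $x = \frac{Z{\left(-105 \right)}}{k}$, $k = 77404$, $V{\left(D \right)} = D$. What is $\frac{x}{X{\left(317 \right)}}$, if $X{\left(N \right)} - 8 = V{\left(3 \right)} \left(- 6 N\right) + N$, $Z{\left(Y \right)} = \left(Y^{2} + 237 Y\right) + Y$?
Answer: $\frac{13965}{416510924} \approx 3.3529 \cdot 10^{-5}$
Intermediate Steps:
$Z{\left(Y \right)} = Y^{2} + 238 Y$
$x = - \frac{13965}{77404}$ ($x = \frac{\left(-105\right) \left(238 - 105\right)}{77404} = \left(-105\right) 133 \cdot \frac{1}{77404} = \left(-13965\right) \frac{1}{77404} = - \frac{13965}{77404} \approx -0.18042$)
$X{\left(N \right)} = 8 - 17 N$ ($X{\left(N \right)} = 8 + \left(3 \left(- 6 N\right) + N\right) = 8 + \left(- 18 N + N\right) = 8 - 17 N$)
$\frac{x}{X{\left(317 \right)}} = - \frac{13965}{77404 \left(8 - 5389\right)} = - \frac{13965}{77404 \left(-5381\right)} = \left(- \frac{13965}{77404}\right) \left(- \frac{1}{5381}\right) = \frac{13965}{416510924}$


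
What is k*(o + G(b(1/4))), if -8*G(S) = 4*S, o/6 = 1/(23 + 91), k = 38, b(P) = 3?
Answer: -55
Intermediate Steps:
o = 1/19 (o = 6/(23 + 91) = 6/114 = 6*(1/114) = 1/19 ≈ 0.052632)
G(S) = -S/2
k*(o + G(b(1/4))) = 38*(1/19 - ½*3) = 38*(1/19 - 3/2) = 38*(-55/38) = -55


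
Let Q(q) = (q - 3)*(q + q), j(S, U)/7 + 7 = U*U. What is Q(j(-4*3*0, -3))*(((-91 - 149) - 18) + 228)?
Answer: -9240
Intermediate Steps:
j(S, U) = -49 + 7*U² (j(S, U) = -49 + 7*(U*U) = -49 + 7*U²)
Q(q) = 2*q*(-3 + q) (Q(q) = (-3 + q)*(2*q) = 2*q*(-3 + q))
Q(j(-4*3*0, -3))*(((-91 - 149) - 18) + 228) = (2*(-49 + 7*(-3)²)*(-3 + (-49 + 7*(-3)²)))*(((-91 - 149) - 18) + 228) = (2*(-49 + 7*9)*(-3 + (-49 + 7*9)))*((-240 - 18) + 228) = (2*(-49 + 63)*(-3 + (-49 + 63)))*(-258 + 228) = (2*14*(-3 + 14))*(-30) = (2*14*11)*(-30) = 308*(-30) = -9240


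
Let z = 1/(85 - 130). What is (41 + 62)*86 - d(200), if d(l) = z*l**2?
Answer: 87722/9 ≈ 9746.9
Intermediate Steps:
z = -1/45 (z = 1/(-45) = -1/45 ≈ -0.022222)
d(l) = -l**2/45
(41 + 62)*86 - d(200) = (41 + 62)*86 - (-1)*200**2/45 = 103*86 - (-1)*40000/45 = 8858 - 1*(-8000/9) = 8858 + 8000/9 = 87722/9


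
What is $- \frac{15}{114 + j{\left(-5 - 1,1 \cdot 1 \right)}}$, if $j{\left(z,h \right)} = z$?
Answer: $- \frac{5}{36} \approx -0.13889$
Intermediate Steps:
$- \frac{15}{114 + j{\left(-5 - 1,1 \cdot 1 \right)}} = - \frac{15}{114 - 6} = - \frac{15}{108} = \left(-15\right) \frac{1}{108} = - \frac{5}{36}$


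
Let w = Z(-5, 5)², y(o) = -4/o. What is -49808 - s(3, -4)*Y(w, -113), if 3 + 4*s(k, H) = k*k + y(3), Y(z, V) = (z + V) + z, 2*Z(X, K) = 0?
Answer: -298057/6 ≈ -49676.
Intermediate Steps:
Z(X, K) = 0 (Z(X, K) = (½)*0 = 0)
w = 0 (w = 0² = 0)
Y(z, V) = V + 2*z (Y(z, V) = (V + z) + z = V + 2*z)
s(k, H) = -13/12 + k²/4 (s(k, H) = -¾ + (k*k - 4/3)/4 = -¾ + (k² - 4*⅓)/4 = -¾ + (k² - 4/3)/4 = -¾ + (-4/3 + k²)/4 = -¾ + (-⅓ + k²/4) = -13/12 + k²/4)
-49808 - s(3, -4)*Y(w, -113) = -49808 - (-13/12 + (¼)*3²)*(-113 + 2*0) = -49808 - (-13/12 + (¼)*9)*(-113 + 0) = -49808 - (-13/12 + 9/4)*(-113) = -49808 - 7*(-113)/6 = -49808 - 1*(-791/6) = -49808 + 791/6 = -298057/6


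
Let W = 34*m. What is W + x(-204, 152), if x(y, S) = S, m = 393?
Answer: 13514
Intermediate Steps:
W = 13362 (W = 34*393 = 13362)
W + x(-204, 152) = 13362 + 152 = 13514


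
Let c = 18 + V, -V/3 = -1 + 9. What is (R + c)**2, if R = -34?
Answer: 1600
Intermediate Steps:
V = -24 (V = -3*(-1 + 9) = -3*8 = -24)
c = -6 (c = 18 - 24 = -6)
(R + c)**2 = (-34 - 6)**2 = (-40)**2 = 1600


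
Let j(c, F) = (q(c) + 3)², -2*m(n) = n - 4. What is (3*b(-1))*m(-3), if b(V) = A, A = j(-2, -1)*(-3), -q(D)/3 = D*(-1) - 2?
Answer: -567/2 ≈ -283.50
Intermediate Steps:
q(D) = 6 + 3*D (q(D) = -3*(D*(-1) - 2) = -3*(-D - 2) = -3*(-2 - D) = 6 + 3*D)
m(n) = 2 - n/2 (m(n) = -(n - 4)/2 = -(-4 + n)/2 = 2 - n/2)
j(c, F) = (9 + 3*c)² (j(c, F) = ((6 + 3*c) + 3)² = (9 + 3*c)²)
A = -27 (A = (9*(3 - 2)²)*(-3) = (9*1²)*(-3) = (9*1)*(-3) = 9*(-3) = -27)
b(V) = -27
(3*b(-1))*m(-3) = (3*(-27))*(2 - ½*(-3)) = -81*(2 + 3/2) = -81*7/2 = -567/2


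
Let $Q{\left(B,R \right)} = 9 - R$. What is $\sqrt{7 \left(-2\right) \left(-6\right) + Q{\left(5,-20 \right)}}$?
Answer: $\sqrt{113} \approx 10.63$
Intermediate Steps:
$\sqrt{7 \left(-2\right) \left(-6\right) + Q{\left(5,-20 \right)}} = \sqrt{7 \left(-2\right) \left(-6\right) + \left(9 - -20\right)} = \sqrt{\left(-14\right) \left(-6\right) + \left(9 + 20\right)} = \sqrt{84 + 29} = \sqrt{113}$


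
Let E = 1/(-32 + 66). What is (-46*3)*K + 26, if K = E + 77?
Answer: -180269/17 ≈ -10604.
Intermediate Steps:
E = 1/34 ≈ 0.029412
K = 2619/34 (K = 1/34 + 77 = 2619/34 ≈ 77.029)
(-46*3)*K + 26 = -46*3*(2619/34) + 26 = -138*2619/34 + 26 = -180711/17 + 26 = -180269/17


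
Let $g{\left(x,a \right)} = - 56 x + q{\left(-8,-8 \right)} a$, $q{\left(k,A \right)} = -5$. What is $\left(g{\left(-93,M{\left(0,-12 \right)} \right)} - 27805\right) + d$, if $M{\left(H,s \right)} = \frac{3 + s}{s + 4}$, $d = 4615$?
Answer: $- \frac{143901}{8} \approx -17988.0$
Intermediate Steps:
$M{\left(H,s \right)} = \frac{3 + s}{4 + s}$
$g{\left(x,a \right)} = - 56 x - 5 a$
$\left(g{\left(-93,M{\left(0,-12 \right)} \right)} - 27805\right) + d = \left(\left(\left(-56\right) \left(-93\right) - 5 \frac{3 - 12}{4 - 12}\right) - 27805\right) + 4615 = \left(\left(5208 - 5 \frac{1}{-8} \left(-9\right)\right) - 27805\right) + 4615 = \left(\left(5208 - 5 \left(\left(- \frac{1}{8}\right) \left(-9\right)\right)\right) - 27805\right) + 4615 = \left(\left(5208 - \frac{45}{8}\right) - 27805\right) + 4615 = \left(\frac{41619}{8} - 27805\right) + 4615 = - \frac{180821}{8} + 4615 = - \frac{143901}{8}$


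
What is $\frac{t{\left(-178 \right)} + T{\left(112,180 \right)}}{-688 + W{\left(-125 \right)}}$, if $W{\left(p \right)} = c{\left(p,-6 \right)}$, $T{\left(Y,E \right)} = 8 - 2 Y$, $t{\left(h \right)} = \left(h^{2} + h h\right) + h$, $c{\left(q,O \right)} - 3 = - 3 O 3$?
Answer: $- \frac{62974}{631} \approx -99.8$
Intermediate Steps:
$c{\left(q,O \right)} = 3 - 9 O$ ($c{\left(q,O \right)} = 3 + - 3 O 3 = 3 - 9 O$)
$t{\left(h \right)} = h + 2 h^{2}$ ($t{\left(h \right)} = \left(h^{2} + h^{2}\right) + h = 2 h^{2} + h = h + 2 h^{2}$)
$W{\left(p \right)} = 57$ ($W{\left(p \right)} = 3 - -54 = 3 + 54 = 57$)
$\frac{t{\left(-178 \right)} + T{\left(112,180 \right)}}{-688 + W{\left(-125 \right)}} = \frac{- 178 \left(1 + 2 \left(-178\right)\right) + \left(8 - 224\right)}{-688 + 57} = \frac{- 178 \left(1 - 356\right) + \left(8 - 224\right)}{-631} = \left(\left(-178\right) \left(-355\right) - 216\right) \left(- \frac{1}{631}\right) = \left(63190 - 216\right) \left(- \frac{1}{631}\right) = 62974 \left(- \frac{1}{631}\right) = - \frac{62974}{631}$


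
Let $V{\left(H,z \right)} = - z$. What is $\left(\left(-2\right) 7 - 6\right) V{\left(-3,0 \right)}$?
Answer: $0$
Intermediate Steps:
$\left(\left(-2\right) 7 - 6\right) V{\left(-3,0 \right)} = \left(\left(-2\right) 7 - 6\right) \left(\left(-1\right) 0\right) = \left(-14 - 6\right) 0 = \left(-20\right) 0 = 0$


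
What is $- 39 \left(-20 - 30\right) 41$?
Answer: $79950$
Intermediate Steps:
$- 39 \left(-20 - 30\right) 41 = \left(-39\right) \left(-50\right) 41 = 1950 \cdot 41 = 79950$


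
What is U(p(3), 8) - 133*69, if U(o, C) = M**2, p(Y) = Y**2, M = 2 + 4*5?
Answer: -8693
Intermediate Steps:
M = 22 (M = 2 + 20 = 22)
U(o, C) = 484 (U(o, C) = 22**2 = 484)
U(p(3), 8) - 133*69 = 484 - 133*69 = 484 - 9177 = -8693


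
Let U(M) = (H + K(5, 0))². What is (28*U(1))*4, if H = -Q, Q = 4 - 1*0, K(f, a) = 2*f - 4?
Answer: 448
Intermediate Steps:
K(f, a) = -4 + 2*f
Q = 4 (Q = 4 + 0 = 4)
H = -4 (H = -1*4 = -4)
U(M) = 4 (U(M) = (-4 + (-4 + 2*5))² = (-4 + (-4 + 10))² = (-4 + 6)² = 2² = 4)
(28*U(1))*4 = (28*4)*4 = 112*4 = 448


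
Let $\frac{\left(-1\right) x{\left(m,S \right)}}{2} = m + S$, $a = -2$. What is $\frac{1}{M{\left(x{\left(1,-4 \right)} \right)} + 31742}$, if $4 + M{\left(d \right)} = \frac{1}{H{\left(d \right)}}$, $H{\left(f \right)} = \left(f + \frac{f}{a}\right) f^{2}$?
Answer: $\frac{108}{3427705} \approx 3.1508 \cdot 10^{-5}$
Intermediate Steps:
$H{\left(f \right)} = \frac{f^{3}}{2}$ ($H{\left(f \right)} = \left(f + \frac{f}{-2}\right) f^{2} = \left(f + f \left(- \frac{1}{2}\right)\right) f^{2} = \left(f - \frac{f}{2}\right) f^{2} = \frac{f}{2} f^{2} = \frac{f^{3}}{2}$)
$x{\left(m,S \right)} = - 2 S - 2 m$ ($x{\left(m,S \right)} = - 2 \left(m + S\right) = - 2 \left(S + m\right) = - 2 S - 2 m$)
$M{\left(d \right)} = -4 + \frac{2}{d^{3}}$ ($M{\left(d \right)} = -4 + \frac{1}{\frac{1}{2} d^{3}} = -4 + \frac{2}{d^{3}}$)
$\frac{1}{M{\left(x{\left(1,-4 \right)} \right)} + 31742} = \frac{1}{\left(-4 + \frac{2}{\left(\left(-2\right) \left(-4\right) - 2\right)^{3}}\right) + 31742} = \frac{1}{\left(-4 + \frac{2}{\left(8 - 2\right)^{3}}\right) + 31742} = \frac{1}{\left(-4 + \frac{2}{216}\right) + 31742} = \frac{1}{\left(-4 + 2 \cdot \frac{1}{216}\right) + 31742} = \frac{1}{\left(-4 + \frac{1}{108}\right) + 31742} = \frac{1}{- \frac{431}{108} + 31742} = \frac{1}{\frac{3427705}{108}} = \frac{108}{3427705}$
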